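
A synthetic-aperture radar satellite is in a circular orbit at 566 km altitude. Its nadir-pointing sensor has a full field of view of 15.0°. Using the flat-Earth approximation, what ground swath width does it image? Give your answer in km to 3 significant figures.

Half-angle = 15.0°/2 = 7.5°.
Swath width ≈ 2h·tan(θ/2) = 2 × 566 × tan(7.5°) = 149.0 km.

149 km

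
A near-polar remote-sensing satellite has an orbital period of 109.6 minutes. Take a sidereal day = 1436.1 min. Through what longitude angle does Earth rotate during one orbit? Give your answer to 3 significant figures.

27.5°

T = 109.6 min = 6576.0 s.
During one orbit Earth rotates (6576.0 / 86166) × 360° = 27.47°.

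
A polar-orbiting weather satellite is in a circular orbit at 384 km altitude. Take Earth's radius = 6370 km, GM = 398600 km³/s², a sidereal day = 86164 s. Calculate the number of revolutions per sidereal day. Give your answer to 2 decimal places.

15.60

Semi-major axis a = 6370 + 384 = 6754 km. Period T = 2π√(a³/μ) = 2π√(6754³/398600) = 5524.0 s = 92.07 min.
Orbits per sidereal day = 86164 / 5524.0 = 15.598.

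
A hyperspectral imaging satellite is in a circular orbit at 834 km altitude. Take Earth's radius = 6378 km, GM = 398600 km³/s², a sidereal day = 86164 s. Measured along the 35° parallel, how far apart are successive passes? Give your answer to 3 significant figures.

2320 km

Semi-major axis a = 6378 + 834 = 7212 km. Period T = 2π√(a³/μ) = 2π√(7212³/398600) = 6095.3 s = 101.59 min.
Node shift per orbit = (6095.3/86164) × 360° = 25.47°.
Equatorial spacing = 25.47 × 111.3 km/° = 2835 km.
At 35° latitude, spacing = 2835 × cos(35°) = 2322 km.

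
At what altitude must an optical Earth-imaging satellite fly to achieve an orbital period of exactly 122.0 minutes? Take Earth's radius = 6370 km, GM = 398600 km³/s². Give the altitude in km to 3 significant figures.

T = 122.0 min = 7320.0 s.
From T = 2π√(a³/μ): a = (μ T²/4π²)^(1/3) = (398600 × 7320.0² / 4π²)^(1/3) = 8148 km.
Altitude h = a − R = 8148 − 6370 = 1778 km.

1780 km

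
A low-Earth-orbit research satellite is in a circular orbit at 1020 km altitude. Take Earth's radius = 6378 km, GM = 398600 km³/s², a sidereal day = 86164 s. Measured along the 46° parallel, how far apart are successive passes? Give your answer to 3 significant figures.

2050 km

Semi-major axis a = 6378 + 1020 = 7398 km. Period T = 2π√(a³/μ) = 2π√(7398³/398600) = 6332.6 s = 105.54 min.
Node shift per orbit = (6332.6/86164) × 360° = 26.46°.
Equatorial spacing = 26.46 × 111.3 km/° = 2945 km.
At 46° latitude, spacing = 2945 × cos(46°) = 2046 km.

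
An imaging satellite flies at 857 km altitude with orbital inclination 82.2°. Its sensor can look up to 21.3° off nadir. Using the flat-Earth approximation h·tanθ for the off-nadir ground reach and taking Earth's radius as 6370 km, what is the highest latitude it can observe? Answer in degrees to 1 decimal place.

85.2°

For a prograde orbit the ground track reaches latitude ±i = ±82.2°.
Sensor half-swath on the ground ≈ 857·tan(21.3°) = 334 km = 3.01° of latitude.
Maximum observable latitude ≈ 82.2 + 3.01 = 85.2°.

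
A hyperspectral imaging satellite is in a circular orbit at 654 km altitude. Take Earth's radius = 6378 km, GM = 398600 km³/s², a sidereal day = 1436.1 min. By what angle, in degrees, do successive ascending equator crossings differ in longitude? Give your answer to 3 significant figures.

24.5°

Semi-major axis a = 6378 + 654 = 7032 km. Period T = 2π√(a³/μ) = 2π√(7032³/398600) = 5868.5 s = 97.81 min.
During one orbit Earth rotates (5868.5 / 86166) × 360° = 24.52°.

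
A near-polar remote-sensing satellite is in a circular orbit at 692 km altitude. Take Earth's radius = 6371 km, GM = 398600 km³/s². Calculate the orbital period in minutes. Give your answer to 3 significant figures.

Semi-major axis a = 6371 + 692 = 7063 km. Period T = 2π√(a³/μ) = 2π√(7063³/398600) = 5907.4 s = 98.46 min.

98.5 min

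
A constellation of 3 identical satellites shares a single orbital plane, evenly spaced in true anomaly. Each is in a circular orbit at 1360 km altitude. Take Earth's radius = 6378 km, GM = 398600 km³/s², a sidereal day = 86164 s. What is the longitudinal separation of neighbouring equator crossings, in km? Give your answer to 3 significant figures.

Semi-major axis a = 6378 + 1360 = 7738 km. Period T = 2π√(a³/μ) = 2π√(7738³/398600) = 6774.1 s = 112.90 min.
Single-satellite node shift = (6774.1/86164) × 360° = 28.30°.
With 3 satellites evenly phased, successive equator crossings are 28.30/3 = 9.434° apart.
That is 9.434 × 111.3 = 1050 km at the equator.

1050 km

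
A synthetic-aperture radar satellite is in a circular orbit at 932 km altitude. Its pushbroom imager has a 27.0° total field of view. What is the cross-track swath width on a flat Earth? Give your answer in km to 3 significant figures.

Half-angle = 27.0°/2 = 13.5°.
Swath width ≈ 2h·tan(θ/2) = 2 × 932 × tan(13.5°) = 447.5 km.

448 km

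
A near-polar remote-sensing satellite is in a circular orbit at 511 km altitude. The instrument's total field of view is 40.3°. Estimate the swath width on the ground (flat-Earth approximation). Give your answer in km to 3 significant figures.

Half-angle = 40.3°/2 = 20.15°.
Swath width ≈ 2h·tan(θ/2) = 2 × 511 × tan(20.15°) = 375.0 km.

375 km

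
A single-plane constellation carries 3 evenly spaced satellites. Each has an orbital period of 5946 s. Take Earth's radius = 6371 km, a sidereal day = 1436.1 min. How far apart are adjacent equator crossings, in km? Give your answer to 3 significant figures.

Single-satellite node shift = (5946.0/86166) × 360° = 24.84°.
With 3 satellites evenly phased, successive equator crossings are 24.84/3 = 8.281° apart.
That is 8.281 × 111.2 = 921 km at the equator.

921 km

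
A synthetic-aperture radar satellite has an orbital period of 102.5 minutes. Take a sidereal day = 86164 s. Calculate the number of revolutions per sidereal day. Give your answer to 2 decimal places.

14.01

T = 102.5 min = 6150.0 s.
Orbits per sidereal day = 86164 / 6150.0 = 14.010.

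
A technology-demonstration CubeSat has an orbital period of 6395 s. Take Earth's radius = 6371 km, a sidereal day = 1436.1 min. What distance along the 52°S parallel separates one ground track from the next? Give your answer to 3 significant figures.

1830 km

Node shift per orbit = (6395.0/86166) × 360° = 26.72°.
Equatorial spacing = 26.72 × 111.2 km/° = 2971 km.
At 52° latitude, spacing = 2971 × cos(52°) = 1829 km.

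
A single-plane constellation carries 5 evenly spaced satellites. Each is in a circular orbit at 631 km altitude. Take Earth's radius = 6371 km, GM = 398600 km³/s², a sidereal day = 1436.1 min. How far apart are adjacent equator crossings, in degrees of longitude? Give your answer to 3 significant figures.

4.87°

Semi-major axis a = 6371 + 631 = 7002 km. Period T = 2π√(a³/μ) = 2π√(7002³/398600) = 5831.0 s = 97.18 min.
Single-satellite node shift = (5831.0/86166) × 360° = 24.36°.
With 5 satellites evenly phased, successive equator crossings are 24.36/5 = 4.872° apart.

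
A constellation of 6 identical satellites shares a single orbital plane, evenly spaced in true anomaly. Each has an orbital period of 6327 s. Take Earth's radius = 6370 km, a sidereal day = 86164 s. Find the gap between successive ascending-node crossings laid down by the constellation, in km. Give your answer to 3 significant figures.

490 km

Single-satellite node shift = (6327.0/86164) × 360° = 26.43°.
With 6 satellites evenly phased, successive equator crossings are 26.43/6 = 4.406° apart.
That is 4.406 × 111.2 = 490 km at the equator.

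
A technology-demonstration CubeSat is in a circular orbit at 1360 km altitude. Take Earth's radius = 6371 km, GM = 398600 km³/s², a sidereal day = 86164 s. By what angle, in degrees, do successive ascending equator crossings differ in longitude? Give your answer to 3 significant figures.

28.3°

Semi-major axis a = 6371 + 1360 = 7731 km. Period T = 2π√(a³/μ) = 2π√(7731³/398600) = 6765.0 s = 112.75 min.
During one orbit Earth rotates (6765.0 / 86164) × 360° = 28.26°.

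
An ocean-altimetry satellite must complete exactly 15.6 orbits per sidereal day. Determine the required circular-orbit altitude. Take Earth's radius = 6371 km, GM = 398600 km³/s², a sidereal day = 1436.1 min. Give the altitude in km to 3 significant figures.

Required period T = 86166 / 15.6 = 5523.5 s.
From T = 2π√(a³/μ): a = (μ T²/4π²)^(1/3) = (398600 × 5523.5² / 4π²)^(1/3) = 6754 km.
Altitude h = a − R = 6754 − 6371 = 383 km.

383 km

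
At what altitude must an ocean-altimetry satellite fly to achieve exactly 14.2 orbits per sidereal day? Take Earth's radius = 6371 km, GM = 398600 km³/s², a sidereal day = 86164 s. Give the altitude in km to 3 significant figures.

Required period T = 86164 / 14.2 = 6067.9 s.
From T = 2π√(a³/μ): a = (μ T²/4π²)^(1/3) = (398600 × 6067.9² / 4π²)^(1/3) = 7190 km.
Altitude h = a − R = 7190 − 6371 = 819 km.

819 km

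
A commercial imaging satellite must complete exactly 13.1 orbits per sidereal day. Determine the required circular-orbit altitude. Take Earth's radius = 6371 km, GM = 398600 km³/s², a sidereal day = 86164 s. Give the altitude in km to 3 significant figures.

1220 km

Required period T = 86164 / 13.1 = 6577.4 s.
From T = 2π√(a³/μ): a = (μ T²/4π²)^(1/3) = (398600 × 6577.4² / 4π²)^(1/3) = 7587 km.
Altitude h = a − R = 7587 − 6371 = 1216 km.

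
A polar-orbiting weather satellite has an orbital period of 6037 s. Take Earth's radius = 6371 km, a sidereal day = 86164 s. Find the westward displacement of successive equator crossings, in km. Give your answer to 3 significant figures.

2800 km

During one orbit Earth rotates (6037.0 / 86164) × 360° = 25.22°.
At the equator that is 25.22° × (2π·6371/360) km/° = 25.22 × 111.2 = 2805 km.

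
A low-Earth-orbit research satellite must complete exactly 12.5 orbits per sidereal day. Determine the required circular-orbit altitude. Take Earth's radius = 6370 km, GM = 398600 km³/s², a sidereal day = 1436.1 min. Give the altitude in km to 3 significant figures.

1460 km

Required period T = 86166 / 12.5 = 6893.3 s.
From T = 2π√(a³/μ): a = (μ T²/4π²)^(1/3) = (398600 × 6893.3² / 4π²)^(1/3) = 7828 km.
Altitude h = a − R = 7828 − 6370 = 1458 km.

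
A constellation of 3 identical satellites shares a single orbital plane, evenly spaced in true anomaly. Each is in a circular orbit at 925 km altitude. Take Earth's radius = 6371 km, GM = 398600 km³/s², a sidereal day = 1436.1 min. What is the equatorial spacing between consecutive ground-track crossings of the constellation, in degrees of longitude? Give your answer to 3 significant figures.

Semi-major axis a = 6371 + 925 = 7296 km. Period T = 2π√(a³/μ) = 2π√(7296³/398600) = 6202.1 s = 103.37 min.
Single-satellite node shift = (6202.1/86166) × 360° = 25.91°.
With 3 satellites evenly phased, successive equator crossings are 25.91/3 = 8.637° apart.

8.64°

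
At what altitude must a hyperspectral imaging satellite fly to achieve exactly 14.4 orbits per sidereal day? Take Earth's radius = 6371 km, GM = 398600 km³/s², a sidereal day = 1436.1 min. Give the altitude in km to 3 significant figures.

Required period T = 86166 / 14.4 = 5983.8 s.
From T = 2π√(a³/μ): a = (μ T²/4π²)^(1/3) = (398600 × 5983.8² / 4π²)^(1/3) = 7124 km.
Altitude h = a − R = 7124 − 6371 = 753 km.

753 km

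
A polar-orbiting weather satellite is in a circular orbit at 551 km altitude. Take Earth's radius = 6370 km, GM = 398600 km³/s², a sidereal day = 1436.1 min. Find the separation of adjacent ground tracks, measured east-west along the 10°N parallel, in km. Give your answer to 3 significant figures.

Semi-major axis a = 6370 + 551 = 6921 km. Period T = 2π√(a³/μ) = 2π√(6921³/398600) = 5730.1 s = 95.50 min.
Node shift per orbit = (5730.1/86166) × 360° = 23.94°.
Equatorial spacing = 23.94 × 111.2 km/° = 2662 km.
At 10° latitude, spacing = 2662 × cos(10°) = 2621 km.

2620 km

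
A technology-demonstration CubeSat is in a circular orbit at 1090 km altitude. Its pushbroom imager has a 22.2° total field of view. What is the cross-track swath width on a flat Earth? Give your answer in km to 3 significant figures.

428 km

Half-angle = 22.2°/2 = 11.1°.
Swath width ≈ 2h·tan(θ/2) = 2 × 1090 × tan(11.1°) = 427.7 km.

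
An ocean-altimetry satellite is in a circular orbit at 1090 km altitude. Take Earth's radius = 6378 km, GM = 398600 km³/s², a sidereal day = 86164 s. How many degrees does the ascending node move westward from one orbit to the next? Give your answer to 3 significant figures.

26.8°

Semi-major axis a = 6378 + 1090 = 7468 km. Period T = 2π√(a³/μ) = 2π√(7468³/398600) = 6422.7 s = 107.05 min.
During one orbit Earth rotates (6422.7 / 86164) × 360° = 26.83°.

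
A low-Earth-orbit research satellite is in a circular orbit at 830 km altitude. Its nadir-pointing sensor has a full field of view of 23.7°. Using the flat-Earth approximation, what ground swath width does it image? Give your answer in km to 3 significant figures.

348 km

Half-angle = 23.7°/2 = 11.85°.
Swath width ≈ 2h·tan(θ/2) = 2 × 830 × tan(11.85°) = 348.3 km.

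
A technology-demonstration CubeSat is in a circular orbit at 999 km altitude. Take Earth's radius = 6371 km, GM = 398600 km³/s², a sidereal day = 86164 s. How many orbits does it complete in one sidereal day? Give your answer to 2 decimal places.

13.68

Semi-major axis a = 6371 + 999 = 7370 km. Period T = 2π√(a³/μ) = 2π√(7370³/398600) = 6296.7 s = 104.94 min.
Orbits per sidereal day = 86164 / 6296.7 = 13.684.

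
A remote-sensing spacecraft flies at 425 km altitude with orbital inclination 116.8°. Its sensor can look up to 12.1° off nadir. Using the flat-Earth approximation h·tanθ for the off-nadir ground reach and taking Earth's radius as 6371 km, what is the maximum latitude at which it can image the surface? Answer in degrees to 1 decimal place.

Retrograde orbit: the ground track reaches ±(180° − i) = ±(180 − 116.8) = ±63.2°.
Sensor half-swath on the ground ≈ 425·tan(12.1°) = 91 km = 0.82° of latitude.
Maximum observable latitude ≈ 63.2 + 0.82 = 64.0°.

64.0°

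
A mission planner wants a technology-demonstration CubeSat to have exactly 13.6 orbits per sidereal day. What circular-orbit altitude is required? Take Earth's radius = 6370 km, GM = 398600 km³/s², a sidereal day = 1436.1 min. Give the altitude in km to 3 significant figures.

Required period T = 86166 / 13.6 = 6335.7 s.
From T = 2π√(a³/μ): a = (μ T²/4π²)^(1/3) = (398600 × 6335.7² / 4π²)^(1/3) = 7400 km.
Altitude h = a − R = 7400 − 6370 = 1030 km.

1030 km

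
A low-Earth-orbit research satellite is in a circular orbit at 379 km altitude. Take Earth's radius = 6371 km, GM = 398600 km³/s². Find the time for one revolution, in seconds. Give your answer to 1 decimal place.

Semi-major axis a = 6371 + 379 = 6750 km. Period T = 2π√(a³/μ) = 2π√(6750³/398600) = 5519.1 s = 91.98 min.

5519.1 seconds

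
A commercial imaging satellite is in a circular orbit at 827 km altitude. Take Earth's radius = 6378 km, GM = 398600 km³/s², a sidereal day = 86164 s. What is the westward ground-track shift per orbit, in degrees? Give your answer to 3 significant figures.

Semi-major axis a = 6378 + 827 = 7205 km. Period T = 2π√(a³/μ) = 2π√(7205³/398600) = 6086.4 s = 101.44 min.
During one orbit Earth rotates (6086.4 / 86164) × 360° = 25.43°.

25.4°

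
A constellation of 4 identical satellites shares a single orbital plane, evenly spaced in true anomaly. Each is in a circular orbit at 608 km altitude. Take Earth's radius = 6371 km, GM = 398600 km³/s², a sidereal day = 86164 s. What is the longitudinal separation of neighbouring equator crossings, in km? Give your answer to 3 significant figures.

674 km

Semi-major axis a = 6371 + 608 = 6979 km. Period T = 2π√(a³/μ) = 2π√(6979³/398600) = 5802.3 s = 96.71 min.
Single-satellite node shift = (5802.3/86164) × 360° = 24.24°.
With 4 satellites evenly phased, successive equator crossings are 24.24/4 = 6.061° apart.
That is 6.061 × 111.2 = 674 km at the equator.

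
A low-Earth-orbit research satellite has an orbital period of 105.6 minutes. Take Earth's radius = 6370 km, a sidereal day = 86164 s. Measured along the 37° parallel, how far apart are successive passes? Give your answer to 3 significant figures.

2350 km

T = 105.6 min = 6336.0 s.
Node shift per orbit = (6336.0/86164) × 360° = 26.47°.
Equatorial spacing = 26.47 × 111.2 km/° = 2943 km.
At 37° latitude, spacing = 2943 × cos(37°) = 2350 km.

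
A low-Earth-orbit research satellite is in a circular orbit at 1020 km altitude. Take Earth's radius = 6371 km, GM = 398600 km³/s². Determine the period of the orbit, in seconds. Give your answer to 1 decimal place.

6323.6 seconds

Semi-major axis a = 6371 + 1020 = 7391 km. Period T = 2π√(a³/μ) = 2π√(7391³/398600) = 6323.6 s = 105.39 min.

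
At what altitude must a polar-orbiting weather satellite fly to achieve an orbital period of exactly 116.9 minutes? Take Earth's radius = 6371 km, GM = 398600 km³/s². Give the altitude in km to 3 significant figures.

1550 km

T = 116.9 min = 7014.0 s.
From T = 2π√(a³/μ): a = (μ T²/4π²)^(1/3) = (398600 × 7014.0² / 4π²)^(1/3) = 7920 km.
Altitude h = a − R = 7920 − 6371 = 1549 km.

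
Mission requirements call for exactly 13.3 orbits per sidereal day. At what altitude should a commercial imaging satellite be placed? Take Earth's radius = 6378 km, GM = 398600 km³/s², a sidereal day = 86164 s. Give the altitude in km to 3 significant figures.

Required period T = 86164 / 13.3 = 6478.5 s.
From T = 2π√(a³/μ): a = (μ T²/4π²)^(1/3) = (398600 × 6478.5² / 4π²)^(1/3) = 7511 km.
Altitude h = a − R = 7511 − 6378 = 1133 km.

1130 km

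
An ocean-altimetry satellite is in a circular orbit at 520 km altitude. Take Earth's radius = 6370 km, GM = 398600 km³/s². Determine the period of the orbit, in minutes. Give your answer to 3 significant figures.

Semi-major axis a = 6370 + 520 = 6890 km. Period T = 2π√(a³/μ) = 2π√(6890³/398600) = 5691.7 s = 94.86 min.

94.9 min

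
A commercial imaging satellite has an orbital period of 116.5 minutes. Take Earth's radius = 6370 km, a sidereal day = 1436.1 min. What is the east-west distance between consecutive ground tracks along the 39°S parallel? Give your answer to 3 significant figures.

T = 116.5 min = 6990.0 s.
Node shift per orbit = (6990.0/86166) × 360° = 29.20°.
Equatorial spacing = 29.20 × 111.2 km/° = 3247 km.
At 39° latitude, spacing = 3247 × cos(39°) = 2523 km.

2520 km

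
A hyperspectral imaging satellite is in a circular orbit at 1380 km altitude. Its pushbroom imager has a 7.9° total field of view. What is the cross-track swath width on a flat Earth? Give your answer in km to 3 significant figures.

Half-angle = 7.9°/2 = 3.95°.
Swath width ≈ 2h·tan(θ/2) = 2 × 1380 × tan(3.95°) = 190.6 km.

191 km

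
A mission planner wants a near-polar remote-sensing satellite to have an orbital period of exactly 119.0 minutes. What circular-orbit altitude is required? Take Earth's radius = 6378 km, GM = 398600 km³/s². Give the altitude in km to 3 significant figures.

T = 119.0 min = 7140.0 s.
From T = 2π√(a³/μ): a = (μ T²/4π²)^(1/3) = (398600 × 7140.0² / 4π²)^(1/3) = 8014 km.
Altitude h = a − R = 8014 − 6378 = 1636 km.

1640 km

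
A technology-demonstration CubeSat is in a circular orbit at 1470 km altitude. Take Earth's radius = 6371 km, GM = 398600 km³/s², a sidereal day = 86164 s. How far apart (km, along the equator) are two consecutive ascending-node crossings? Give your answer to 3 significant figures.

3210 km

Semi-major axis a = 6371 + 1470 = 7841 km. Period T = 2π√(a³/μ) = 2π√(7841³/398600) = 6909.8 s = 115.16 min.
During one orbit Earth rotates (6909.8 / 86164) × 360° = 28.87°.
At the equator that is 28.87° × (2π·6371/360) km/° = 28.87 × 111.2 = 3210 km.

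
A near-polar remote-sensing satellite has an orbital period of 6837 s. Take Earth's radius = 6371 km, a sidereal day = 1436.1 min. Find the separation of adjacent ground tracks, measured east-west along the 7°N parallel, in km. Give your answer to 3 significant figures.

Node shift per orbit = (6837.0/86166) × 360° = 28.56°.
Equatorial spacing = 28.56 × 111.2 km/° = 3176 km.
At 7° latitude, spacing = 3176 × cos(7°) = 3153 km.

3150 km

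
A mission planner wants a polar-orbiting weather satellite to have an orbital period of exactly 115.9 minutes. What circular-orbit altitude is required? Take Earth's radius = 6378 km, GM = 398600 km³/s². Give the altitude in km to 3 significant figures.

T = 115.9 min = 6954.0 s.
From T = 2π√(a³/μ): a = (μ T²/4π²)^(1/3) = (398600 × 6954.0² / 4π²)^(1/3) = 7874 km.
Altitude h = a − R = 7874 − 6378 = 1496 km.

1500 km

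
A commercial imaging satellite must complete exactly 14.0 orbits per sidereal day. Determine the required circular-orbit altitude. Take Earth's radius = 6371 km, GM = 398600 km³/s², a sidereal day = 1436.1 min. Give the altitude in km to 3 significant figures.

888 km

Required period T = 86166 / 14.0 = 6154.7 s.
From T = 2π√(a³/μ): a = (μ T²/4π²)^(1/3) = (398600 × 6154.7² / 4π²)^(1/3) = 7259 km.
Altitude h = a − R = 7259 − 6371 = 888 km.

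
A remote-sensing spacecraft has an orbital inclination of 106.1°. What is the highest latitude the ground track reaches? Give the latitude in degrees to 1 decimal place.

Retrograde orbit: the ground track reaches ±(180° − i) = ±(180 − 106.1) = ±73.9°.

73.9°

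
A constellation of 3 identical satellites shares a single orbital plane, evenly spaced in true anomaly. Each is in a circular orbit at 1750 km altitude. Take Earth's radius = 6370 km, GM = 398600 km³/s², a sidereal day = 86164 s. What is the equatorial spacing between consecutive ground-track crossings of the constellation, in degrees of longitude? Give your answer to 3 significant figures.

Semi-major axis a = 6370 + 1750 = 8120 km. Period T = 2π√(a³/μ) = 2π√(8120³/398600) = 7281.9 s = 121.37 min.
Single-satellite node shift = (7281.9/86164) × 360° = 30.42°.
With 3 satellites evenly phased, successive equator crossings are 30.42/3 = 10.141° apart.

10.1°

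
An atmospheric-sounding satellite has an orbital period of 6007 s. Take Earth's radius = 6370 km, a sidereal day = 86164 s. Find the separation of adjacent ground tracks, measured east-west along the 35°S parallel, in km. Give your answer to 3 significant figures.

2290 km

Node shift per orbit = (6007.0/86164) × 360° = 25.10°.
Equatorial spacing = 25.10 × 111.2 km/° = 2790 km.
At 35° latitude, spacing = 2790 × cos(35°) = 2286 km.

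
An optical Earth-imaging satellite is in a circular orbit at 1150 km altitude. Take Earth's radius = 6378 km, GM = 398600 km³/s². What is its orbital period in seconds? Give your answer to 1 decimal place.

6500.3 seconds

Semi-major axis a = 6378 + 1150 = 7528 km. Period T = 2π√(a³/μ) = 2π√(7528³/398600) = 6500.3 s = 108.34 min.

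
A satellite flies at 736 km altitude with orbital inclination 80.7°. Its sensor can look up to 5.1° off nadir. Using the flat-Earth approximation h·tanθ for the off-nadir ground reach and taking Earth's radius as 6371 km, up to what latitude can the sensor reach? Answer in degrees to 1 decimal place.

For a prograde orbit the ground track reaches latitude ±i = ±80.7°.
Sensor half-swath on the ground ≈ 736·tan(5.1°) = 66 km = 0.59° of latitude.
Maximum observable latitude ≈ 80.7 + 0.59 = 81.3°.

81.3°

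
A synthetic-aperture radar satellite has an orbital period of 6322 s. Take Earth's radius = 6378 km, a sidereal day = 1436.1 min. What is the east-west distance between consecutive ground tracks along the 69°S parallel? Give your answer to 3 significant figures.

Node shift per orbit = (6322.0/86166) × 360° = 26.41°.
Equatorial spacing = 26.41 × 111.3 km/° = 2940 km.
At 69° latitude, spacing = 2940 × cos(69°) = 1054 km.

1050 km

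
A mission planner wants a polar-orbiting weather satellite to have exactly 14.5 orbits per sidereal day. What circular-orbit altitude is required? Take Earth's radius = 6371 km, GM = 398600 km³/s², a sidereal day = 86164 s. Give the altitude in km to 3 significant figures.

Required period T = 86164 / 14.5 = 5942.3 s.
From T = 2π√(a³/μ): a = (μ T²/4π²)^(1/3) = (398600 × 5942.3² / 4π²)^(1/3) = 7091 km.
Altitude h = a − R = 7091 − 6371 = 720 km.

720 km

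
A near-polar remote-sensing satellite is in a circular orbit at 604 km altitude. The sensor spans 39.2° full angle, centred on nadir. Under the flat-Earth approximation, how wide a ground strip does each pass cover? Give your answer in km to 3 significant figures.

Half-angle = 39.2°/2 = 19.6°.
Swath width ≈ 2h·tan(θ/2) = 2 × 604 × tan(19.6°) = 430.1 km.

430 km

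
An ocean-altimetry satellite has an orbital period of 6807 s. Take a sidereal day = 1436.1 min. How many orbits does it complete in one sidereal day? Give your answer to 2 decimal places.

12.66

Orbits per sidereal day = 86166 / 6807.0 = 12.658.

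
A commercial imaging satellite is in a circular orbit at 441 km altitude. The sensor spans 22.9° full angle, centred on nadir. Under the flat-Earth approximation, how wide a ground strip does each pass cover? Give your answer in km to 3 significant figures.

Half-angle = 22.9°/2 = 11.45°.
Swath width ≈ 2h·tan(θ/2) = 2 × 441 × tan(11.45°) = 178.6 km.

179 km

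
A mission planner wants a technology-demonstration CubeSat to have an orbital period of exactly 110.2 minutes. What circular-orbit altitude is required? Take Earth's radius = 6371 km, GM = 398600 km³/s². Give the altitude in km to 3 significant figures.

1240 km

T = 110.2 min = 6612.0 s.
From T = 2π√(a³/μ): a = (μ T²/4π²)^(1/3) = (398600 × 6612.0² / 4π²)^(1/3) = 7614 km.
Altitude h = a − R = 7614 − 6371 = 1243 km.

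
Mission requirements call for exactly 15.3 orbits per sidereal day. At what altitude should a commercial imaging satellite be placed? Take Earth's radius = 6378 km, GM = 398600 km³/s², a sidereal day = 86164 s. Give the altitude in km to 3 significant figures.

463 km

Required period T = 86164 / 15.3 = 5631.6 s.
From T = 2π√(a³/μ): a = (μ T²/4π²)^(1/3) = (398600 × 5631.6² / 4π²)^(1/3) = 6841 km.
Altitude h = a − R = 6841 − 6378 = 463 km.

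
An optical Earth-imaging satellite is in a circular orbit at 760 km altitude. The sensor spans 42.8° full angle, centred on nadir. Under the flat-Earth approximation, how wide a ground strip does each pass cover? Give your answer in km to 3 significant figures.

596 km

Half-angle = 42.8°/2 = 21.4°.
Swath width ≈ 2h·tan(θ/2) = 2 × 760 × tan(21.4°) = 595.7 km.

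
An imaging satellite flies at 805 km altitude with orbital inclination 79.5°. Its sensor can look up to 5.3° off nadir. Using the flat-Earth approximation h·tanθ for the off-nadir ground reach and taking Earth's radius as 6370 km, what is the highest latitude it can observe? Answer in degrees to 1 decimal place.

For a prograde orbit the ground track reaches latitude ±i = ±79.5°.
Sensor half-swath on the ground ≈ 805·tan(5.3°) = 75 km = 0.67° of latitude.
Maximum observable latitude ≈ 79.5 + 0.67 = 80.2°.

80.2°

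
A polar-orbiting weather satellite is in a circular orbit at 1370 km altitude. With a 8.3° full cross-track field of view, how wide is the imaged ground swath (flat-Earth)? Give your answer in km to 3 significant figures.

Half-angle = 8.3°/2 = 4.15°.
Swath width ≈ 2h·tan(θ/2) = 2 × 1370 × tan(4.15°) = 198.8 km.

199 km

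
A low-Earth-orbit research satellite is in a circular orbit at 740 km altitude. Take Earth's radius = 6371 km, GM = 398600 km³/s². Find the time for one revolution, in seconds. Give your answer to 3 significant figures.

5970 seconds

Semi-major axis a = 6371 + 740 = 7111 km. Period T = 2π√(a³/μ) = 2π√(7111³/398600) = 5967.7 s = 99.46 min.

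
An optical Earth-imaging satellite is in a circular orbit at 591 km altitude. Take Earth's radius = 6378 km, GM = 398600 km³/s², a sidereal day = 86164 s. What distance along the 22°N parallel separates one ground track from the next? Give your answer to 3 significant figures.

2500 km

Semi-major axis a = 6378 + 591 = 6969 km. Period T = 2π√(a³/μ) = 2π√(6969³/398600) = 5789.8 s = 96.50 min.
Node shift per orbit = (5789.8/86164) × 360° = 24.19°.
Equatorial spacing = 24.19 × 111.3 km/° = 2693 km.
At 22° latitude, spacing = 2693 × cos(22°) = 2497 km.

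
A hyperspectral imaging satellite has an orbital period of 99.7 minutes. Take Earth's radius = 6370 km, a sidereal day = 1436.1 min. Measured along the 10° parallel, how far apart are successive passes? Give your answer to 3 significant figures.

2740 km

T = 99.7 min = 5982.0 s.
Node shift per orbit = (5982.0/86166) × 360° = 24.99°.
Equatorial spacing = 24.99 × 111.2 km/° = 2779 km.
At 10° latitude, spacing = 2779 × cos(10°) = 2736 km.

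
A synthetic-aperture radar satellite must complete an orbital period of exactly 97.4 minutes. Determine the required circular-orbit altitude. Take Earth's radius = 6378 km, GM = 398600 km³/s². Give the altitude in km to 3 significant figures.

T = 97.4 min = 5844.0 s.
From T = 2π√(a³/μ): a = (μ T²/4π²)^(1/3) = (398600 × 5844.0² / 4π²)^(1/3) = 7012 km.
Altitude h = a − R = 7012 − 6378 = 634 km.

634 km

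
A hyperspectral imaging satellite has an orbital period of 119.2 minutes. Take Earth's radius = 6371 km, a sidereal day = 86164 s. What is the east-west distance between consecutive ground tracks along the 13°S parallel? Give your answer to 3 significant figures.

3240 km

T = 119.2 min = 7152.0 s.
Node shift per orbit = (7152.0/86164) × 360° = 29.88°.
Equatorial spacing = 29.88 × 111.2 km/° = 3323 km.
At 13° latitude, spacing = 3323 × cos(13°) = 3238 km.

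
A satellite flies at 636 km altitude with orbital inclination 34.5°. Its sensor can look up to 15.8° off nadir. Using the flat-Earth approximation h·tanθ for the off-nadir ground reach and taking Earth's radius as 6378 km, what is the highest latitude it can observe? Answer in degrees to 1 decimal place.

36.1°

For a prograde orbit the ground track reaches latitude ±i = ±34.5°.
Sensor half-swath on the ground ≈ 636·tan(15.8°) = 180 km = 1.62° of latitude.
Maximum observable latitude ≈ 34.5 + 1.62 = 36.1°.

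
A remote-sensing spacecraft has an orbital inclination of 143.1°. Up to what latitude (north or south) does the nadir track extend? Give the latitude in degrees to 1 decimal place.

Retrograde orbit: the ground track reaches ±(180° − i) = ±(180 − 143.1) = ±36.9°.

36.9°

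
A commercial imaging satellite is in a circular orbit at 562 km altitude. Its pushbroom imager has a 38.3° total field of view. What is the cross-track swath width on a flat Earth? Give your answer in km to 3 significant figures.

Half-angle = 38.3°/2 = 19.15°.
Swath width ≈ 2h·tan(θ/2) = 2 × 562 × tan(19.15°) = 390.3 km.

390 km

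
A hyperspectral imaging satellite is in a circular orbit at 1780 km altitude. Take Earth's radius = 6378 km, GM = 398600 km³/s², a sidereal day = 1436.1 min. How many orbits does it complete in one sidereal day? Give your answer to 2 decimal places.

11.75

Semi-major axis a = 6378 + 1780 = 8158 km. Period T = 2π√(a³/μ) = 2π√(8158³/398600) = 7333.1 s = 122.22 min.
Orbits per sidereal day = 86166 / 7333.1 = 11.750.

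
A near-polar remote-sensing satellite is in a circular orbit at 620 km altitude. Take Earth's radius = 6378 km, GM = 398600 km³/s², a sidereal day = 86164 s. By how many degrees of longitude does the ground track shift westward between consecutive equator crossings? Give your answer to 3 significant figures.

Semi-major axis a = 6378 + 620 = 6998 km. Period T = 2π√(a³/μ) = 2π√(6998³/398600) = 5826.0 s = 97.10 min.
During one orbit Earth rotates (5826.0 / 86164) × 360° = 24.34°.

24.3°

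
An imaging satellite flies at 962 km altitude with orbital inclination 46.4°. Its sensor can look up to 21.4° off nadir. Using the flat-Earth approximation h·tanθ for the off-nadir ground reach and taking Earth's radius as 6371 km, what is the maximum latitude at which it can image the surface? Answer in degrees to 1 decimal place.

For a prograde orbit the ground track reaches latitude ±i = ±46.4°.
Sensor half-swath on the ground ≈ 962·tan(21.4°) = 377 km = 3.39° of latitude.
Maximum observable latitude ≈ 46.4 + 3.39 = 49.8°.

49.8°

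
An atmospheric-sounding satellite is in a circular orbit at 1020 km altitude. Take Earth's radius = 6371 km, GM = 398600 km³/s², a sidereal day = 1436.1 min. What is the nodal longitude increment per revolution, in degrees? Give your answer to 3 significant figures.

26.4°

Semi-major axis a = 6371 + 1020 = 7391 km. Period T = 2π√(a³/μ) = 2π√(7391³/398600) = 6323.6 s = 105.39 min.
During one orbit Earth rotates (6323.6 / 86166) × 360° = 26.42°.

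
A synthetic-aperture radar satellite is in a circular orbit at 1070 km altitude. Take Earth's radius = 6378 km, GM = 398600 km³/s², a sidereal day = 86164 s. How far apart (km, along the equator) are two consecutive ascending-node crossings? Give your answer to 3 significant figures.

2980 km

Semi-major axis a = 6378 + 1070 = 7448 km. Period T = 2π√(a³/μ) = 2π√(7448³/398600) = 6396.9 s = 106.62 min.
During one orbit Earth rotates (6396.9 / 86164) × 360° = 26.73°.
At the equator that is 26.73° × (2π·6378/360) km/° = 26.73 × 111.3 = 2975 km.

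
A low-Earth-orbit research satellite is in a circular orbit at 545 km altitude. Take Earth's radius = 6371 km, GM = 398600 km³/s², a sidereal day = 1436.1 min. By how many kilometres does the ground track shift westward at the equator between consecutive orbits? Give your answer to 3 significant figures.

Semi-major axis a = 6371 + 545 = 6916 km. Period T = 2π√(a³/μ) = 2π√(6916³/398600) = 5723.9 s = 95.40 min.
During one orbit Earth rotates (5723.9 / 86166) × 360° = 23.91°.
At the equator that is 23.91° × (2π·6371/360) km/° = 23.91 × 111.2 = 2659 km.

2660 km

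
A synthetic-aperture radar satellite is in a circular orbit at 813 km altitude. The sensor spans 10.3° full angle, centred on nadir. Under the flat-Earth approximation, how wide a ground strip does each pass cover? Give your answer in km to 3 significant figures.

Half-angle = 10.3°/2 = 5.15°.
Swath width ≈ 2h·tan(θ/2) = 2 × 813 × tan(5.15°) = 146.5 km.

147 km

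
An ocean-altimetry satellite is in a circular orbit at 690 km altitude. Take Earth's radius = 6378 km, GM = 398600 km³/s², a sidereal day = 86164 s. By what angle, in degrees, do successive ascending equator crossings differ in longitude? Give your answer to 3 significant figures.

24.7°

Semi-major axis a = 6378 + 690 = 7068 km. Period T = 2π√(a³/μ) = 2π√(7068³/398600) = 5913.7 s = 98.56 min.
During one orbit Earth rotates (5913.7 / 86164) × 360° = 24.71°.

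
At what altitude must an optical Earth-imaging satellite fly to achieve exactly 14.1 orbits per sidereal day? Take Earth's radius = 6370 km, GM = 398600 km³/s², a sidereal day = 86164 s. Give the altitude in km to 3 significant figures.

Required period T = 86164 / 14.1 = 6110.9 s.
From T = 2π√(a³/μ): a = (μ T²/4π²)^(1/3) = (398600 × 6110.9² / 4π²)^(1/3) = 7224 km.
Altitude h = a − R = 7224 − 6370 = 854 km.

854 km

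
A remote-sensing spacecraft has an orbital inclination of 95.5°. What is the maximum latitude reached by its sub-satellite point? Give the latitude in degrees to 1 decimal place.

Retrograde orbit: the ground track reaches ±(180° − i) = ±(180 − 95.5) = ±84.5°.

84.5°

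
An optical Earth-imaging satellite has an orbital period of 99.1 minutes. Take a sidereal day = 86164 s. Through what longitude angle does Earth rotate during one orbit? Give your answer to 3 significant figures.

24.8°

T = 99.1 min = 5946.0 s.
During one orbit Earth rotates (5946.0 / 86164) × 360° = 24.84°.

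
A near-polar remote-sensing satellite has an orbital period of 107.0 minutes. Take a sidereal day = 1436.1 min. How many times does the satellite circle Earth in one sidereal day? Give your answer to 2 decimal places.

13.42

T = 107.0 min = 6420.0 s.
Orbits per sidereal day = 86166 / 6420.0 = 13.421.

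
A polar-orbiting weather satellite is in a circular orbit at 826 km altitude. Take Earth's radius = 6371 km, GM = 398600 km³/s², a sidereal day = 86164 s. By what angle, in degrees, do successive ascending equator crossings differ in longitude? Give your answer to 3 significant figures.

25.4°

Semi-major axis a = 6371 + 826 = 7197 km. Period T = 2π√(a³/μ) = 2π√(7197³/398600) = 6076.3 s = 101.27 min.
During one orbit Earth rotates (6076.3 / 86164) × 360° = 25.39°.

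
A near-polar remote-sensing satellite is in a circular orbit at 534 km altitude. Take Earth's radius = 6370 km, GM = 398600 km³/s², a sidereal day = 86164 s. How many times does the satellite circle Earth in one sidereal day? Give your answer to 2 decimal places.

15.09

Semi-major axis a = 6370 + 534 = 6904 km. Period T = 2π√(a³/μ) = 2π√(6904³/398600) = 5709.0 s = 95.15 min.
Orbits per sidereal day = 86164 / 5709.0 = 15.093.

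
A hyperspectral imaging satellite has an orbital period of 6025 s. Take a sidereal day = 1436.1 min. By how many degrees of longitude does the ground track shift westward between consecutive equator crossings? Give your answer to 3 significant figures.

During one orbit Earth rotates (6025.0 / 86166) × 360° = 25.17°.

25.2°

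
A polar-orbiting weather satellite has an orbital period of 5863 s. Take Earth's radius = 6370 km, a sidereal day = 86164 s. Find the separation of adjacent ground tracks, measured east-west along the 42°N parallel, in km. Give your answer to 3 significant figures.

2020 km

Node shift per orbit = (5863.0/86164) × 360° = 24.50°.
Equatorial spacing = 24.50 × 111.2 km/° = 2723 km.
At 42° latitude, spacing = 2723 × cos(42°) = 2024 km.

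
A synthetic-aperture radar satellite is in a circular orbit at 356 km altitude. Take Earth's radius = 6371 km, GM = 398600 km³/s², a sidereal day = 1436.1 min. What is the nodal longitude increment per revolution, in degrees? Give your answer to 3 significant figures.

Semi-major axis a = 6371 + 356 = 6727 km. Period T = 2π√(a³/μ) = 2π√(6727³/398600) = 5490.9 s = 91.51 min.
During one orbit Earth rotates (5490.9 / 86166) × 360° = 22.94°.

22.9°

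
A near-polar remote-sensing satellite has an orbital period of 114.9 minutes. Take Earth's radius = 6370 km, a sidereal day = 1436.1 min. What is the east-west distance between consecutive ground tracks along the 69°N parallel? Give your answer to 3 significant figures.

T = 114.9 min = 6894.0 s.
Node shift per orbit = (6894.0/86166) × 360° = 28.80°.
Equatorial spacing = 28.80 × 111.2 km/° = 3202 km.
At 69° latitude, spacing = 3202 × cos(69°) = 1148 km.

1150 km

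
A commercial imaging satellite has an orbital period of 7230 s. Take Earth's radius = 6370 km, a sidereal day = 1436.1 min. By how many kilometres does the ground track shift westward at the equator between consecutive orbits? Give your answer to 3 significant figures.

During one orbit Earth rotates (7230.0 / 86166) × 360° = 30.21°.
At the equator that is 30.21° × (2π·6370/360) km/° = 30.21 × 111.2 = 3358 km.

3360 km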